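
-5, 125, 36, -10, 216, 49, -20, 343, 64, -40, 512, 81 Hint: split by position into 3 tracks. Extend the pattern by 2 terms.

-80, 729

Taking every 3rd term gives 3 separate tracks.
Track A: -5, -10, -20, -40 — a geometric progression (common ratio 2).
Track B: 125, 216, 343, 512 — perfect cubes starting at 5³.
Track C: 36, 49, 64, 81 — consecutive squares n² from n = 6.
Position 13 → track A, term 5 = -80.
Term 14 comes from track B (its 5th entry): 729.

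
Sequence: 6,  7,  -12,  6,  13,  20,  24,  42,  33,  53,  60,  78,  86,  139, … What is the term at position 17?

225

Positions follow the repeating pattern AABB; grouping by letter gives 2 tracks.
Track A = 6, 7, 13, 20, 33, 53, 86, 139: a Fibonacci-like recurrence a_n = a_{n-1} + a_{n-2}.
Track B = -12, 6, 24, 42, 60, 78: linear: a_n = -30 + 18·n.
Term 17 comes from track A (its 9th entry): 225.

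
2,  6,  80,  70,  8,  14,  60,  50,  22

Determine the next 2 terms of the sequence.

36, 40

Positions follow the repeating pattern AABB; grouping by letter gives 2 tracks.
Subsequence A = 2, 6, 8, 14, 22: Fibonacci-style (each term is the sum of the two before it).
Subsequence B = 80, 70, 60, 50: arithmetic, step −10.
Term 10 comes from subsequence A (its 6th entry): 36.
Position 11 → subsequence B, term 5 = 40.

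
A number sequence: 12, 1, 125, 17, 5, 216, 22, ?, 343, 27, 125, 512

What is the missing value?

Taking every 3rd term gives 3 separate tracks.
Track A is 12, 17, 22, 27, which is linear: a_n = 7 + 5·n.
Track B is 1, 5, ?, 125, which is powers 5^0, 5^1, 5^2, ….
Track C is 125, 216, 343, 512, which is consecutive cubes n³ from n = 5.
Filling track B at index 3 by its rule yields 25.

25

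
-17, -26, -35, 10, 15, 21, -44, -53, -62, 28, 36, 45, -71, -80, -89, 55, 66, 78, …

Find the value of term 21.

The slot pattern repeats as AAABBB (period 6), so there are 2 interleaved tracks.
Stream A: -17, -26, -35, -44, -53, -62, -71, -80, -89 — arithmetic, step −9.
Stream B: 10, 15, 21, 28, 36, 45, 55, 66, 78 — triangular numbers n(n+1)/2 for n = 4, 5, ….
Position 21 → stream A, term 12 = -116.

-116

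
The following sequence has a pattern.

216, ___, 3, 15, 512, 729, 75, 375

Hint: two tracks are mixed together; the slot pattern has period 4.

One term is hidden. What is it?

Reading positions in blocks of 4 reveals the pattern AABB — 2 tracks woven together.
Stream A is 216, ?, 512, 729, which is the cubes 6³, 7³, 8³, ….
Stream B is 3, 15, 75, 375, which is geometric, ×5 each step.
Stream A's pattern makes the blank 343.

343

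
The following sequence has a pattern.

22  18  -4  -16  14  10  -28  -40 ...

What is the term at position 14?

-6

Reading positions in blocks of 4 reveals the pattern AABB — 2 tracks woven together.
Track A = 22, 18, 14, 10: linear: a_n = 26 − 4·n.
Track B = -4, -16, -28, -40: subtracting 12 each time.
The 14th slot belongs to track A; its 8th term is -6.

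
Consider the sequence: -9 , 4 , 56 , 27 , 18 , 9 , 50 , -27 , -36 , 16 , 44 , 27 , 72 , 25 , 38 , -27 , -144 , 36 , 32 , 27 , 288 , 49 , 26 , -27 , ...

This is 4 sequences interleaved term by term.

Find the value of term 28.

Split by position mod 4: positions 1, 5, 9, … form one track, and each other residue class forms its own.
Subsequence A is -9, 18, -36, 72, -144, 288, which is multiplying by -2 each time.
Subsequence B is 4, 9, 16, 25, 36, 49, which is the squares 2², 3², 4², ….
Subsequence C is 56, 50, 44, 38, 32, 26, which is linear: a_n = 62 − 6·n.
Subsequence D is 27, -27, 27, -27, 27, -27, which is the oscillation 27·(−1)^(n+1).
The 28th slot belongs to subsequence D; its 7th term is 27.

27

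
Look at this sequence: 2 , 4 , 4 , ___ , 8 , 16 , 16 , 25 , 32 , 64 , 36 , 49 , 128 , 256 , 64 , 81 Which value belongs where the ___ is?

Reading positions in blocks of 4 reveals the pattern AABB — 2 tracks woven together.
Subsequence A: 2, 4, 8, 16, 32, 64, 128, 256 (powers 2^1, 2^2, 2^3, …).
Subsequence B: 4, ?, 16, 25, 36, 49, 64, 81 (the squares 2², 3², 4², …).
The gap is subsequence B's term 2; the rule gives 9.

9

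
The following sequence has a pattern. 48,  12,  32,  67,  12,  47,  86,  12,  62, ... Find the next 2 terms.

The terms cycle through 3 interleaved subsequences.
Stream A = 48, 67, 86: linear: a_n = 29 + 19·n.
Stream B = 12, 12, 12: constant 12.
Stream C = 32, 47, 62: arithmetic, step +15.
Position 10 → stream A, term 4 = 105.
The 11th slot belongs to stream B; its 4th term is 12.

105, 12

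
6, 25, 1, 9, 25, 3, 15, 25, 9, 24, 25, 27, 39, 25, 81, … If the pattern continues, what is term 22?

The terms cycle through 3 interleaved subsequences.
Track A: 6, 9, 15, 24, 39. Fibonacci-style (each term is the sum of the two before it).
Track B: 25, 25, 25, 25, 25. Always 25.
Track C: 1, 3, 9, 27, 81. A geometric progression (common ratio 3).
Position 22 → track A, term 8 = 165.

165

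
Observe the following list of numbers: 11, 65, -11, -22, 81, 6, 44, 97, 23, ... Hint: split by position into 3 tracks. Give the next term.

-88

Read the sequence 3 terms at a time; column i is its own pattern.
Track A = 11, -22, 44: geometric, ×-2 each step.
Track B = 65, 81, 97: arithmetic, step +16.
Track C = -11, 6, 23: arithmetic with common difference +17.
The 10th slot belongs to track A; its 4th term is -88.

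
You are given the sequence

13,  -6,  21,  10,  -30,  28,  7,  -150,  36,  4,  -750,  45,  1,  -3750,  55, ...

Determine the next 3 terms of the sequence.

Taking every 3rd term gives 3 separate tracks.
Track A: 13, 10, 7, 4, 1. Arithmetic, step −3.
Track B: -6, -30, -150, -750, -3750. Multiplying by 5 each time.
Track C: 21, 28, 36, 45, 55. Triangular numbers n(n+1)/2 for n = 6, 7, ….
Position 16 → track A, term 6 = -2.
Position 17 falls in track B as its term 6, giving -18750.
The 18th slot belongs to track C; its 6th term is 66.

-2, -18750, 66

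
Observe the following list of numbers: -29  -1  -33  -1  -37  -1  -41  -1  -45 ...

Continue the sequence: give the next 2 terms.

-1, -49

Odd-indexed and even-indexed terms follow separate rules.
Subsequence A: -29, -33, -37, -41, -45 — linear: a_n = -25 − 4·n.
Subsequence B: -1, -1, -1, -1 — the constant sequence -1.
Term 10 comes from subsequence B (its 5th entry): -1.
The 11th slot belongs to subsequence A; its 6th term is -49.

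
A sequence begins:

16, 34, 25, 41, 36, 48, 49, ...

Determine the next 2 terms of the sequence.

Split by position mod 2 into 2 tracks.
Stream A: 16, 25, 36, 49 (the squares 4², 5², 6², …).
Stream B: 34, 41, 48 (arithmetic with common difference +7).
Position 8 falls in stream B as its term 4, giving 55.
Position 9 → stream A, term 5 = 64.

55, 64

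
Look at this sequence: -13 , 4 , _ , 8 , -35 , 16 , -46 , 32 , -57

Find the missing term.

-24

Split by position mod 2 into 2 tracks.
Subsequence A = -13, ?, -35, -46, -57: arithmetic, step −11.
Subsequence B = 4, 8, 16, 32: a geometric progression (common ratio 2).
The gap is subsequence A's term 2; the rule gives -24.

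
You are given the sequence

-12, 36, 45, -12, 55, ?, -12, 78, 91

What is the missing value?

66

The slot pattern repeats as ABB (period 3), so there are 2 interleaved tracks.
Stream A: -12, -12, -12 (the constant sequence -12).
Stream B: 36, 45, 55, ?, 78, 91 (triangular numbers n(n+1)/2 for n = 8, 9, …).
Stream B's pattern makes the blank 66.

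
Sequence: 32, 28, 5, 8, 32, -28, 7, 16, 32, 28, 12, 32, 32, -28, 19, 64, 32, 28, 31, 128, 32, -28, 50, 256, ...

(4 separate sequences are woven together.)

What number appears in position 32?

Taking every 4th term gives 4 separate tracks.
Stream A: 32, 32, 32, 32, 32, 32. Constant 32.
Stream B: 28, -28, 28, -28, 28, -28. Oscillating between 28 and -28.
Stream C: 5, 7, 12, 19, 31, 50. A Fibonacci-like recurrence a_n = a_{n-1} + a_{n-2}.
Stream D: 8, 16, 32, 64, 128, 256. Powers of 2.
Position 32 falls in stream D as its term 8, giving 1024.

1024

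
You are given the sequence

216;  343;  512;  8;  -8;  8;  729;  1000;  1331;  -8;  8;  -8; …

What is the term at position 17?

The slot pattern repeats as AAABBB (period 6), so there are 2 interleaved tracks.
Stream A: 216, 343, 512, 729, 1000, 1331. The cubes 6³, 7³, 8³, ….
Stream B: 8, -8, 8, -8, 8, -8. The oscillation 8·(−1)^(n+1).
Position 17 falls in stream B as its term 8, giving -8.

-8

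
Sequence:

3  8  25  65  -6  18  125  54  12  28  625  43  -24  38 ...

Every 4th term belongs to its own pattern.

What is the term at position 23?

Split by position mod 4 into 4 tracks.
Track A is 3, -6, 12, -24, which is a geometric progression (common ratio -2).
Track B is 8, 18, 28, 38, which is arithmetic with common difference +10.
Track C is 25, 125, 625, which is powers of 5.
Track D is 65, 54, 43, which is arithmetic, step −11.
Position 23 falls in track C as its term 6, giving 78125.

78125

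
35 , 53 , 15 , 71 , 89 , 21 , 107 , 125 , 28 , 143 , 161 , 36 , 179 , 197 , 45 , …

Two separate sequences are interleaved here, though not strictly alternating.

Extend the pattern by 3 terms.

215, 233, 55

Reading positions in blocks of 3 reveals the pattern AAB — 2 tracks woven together.
Stream A = 35, 53, 71, 89, 107, 125, 143, 161, 179, 197: linear: a_n = 17 + 18·n.
Stream B = 15, 21, 28, 36, 45: the triangular numbers T_5, T_6, ….
Term 16 comes from stream A (its 11th entry): 215.
Position 17 → stream A, term 12 = 233.
Position 18 falls in stream B as its term 6, giving 55.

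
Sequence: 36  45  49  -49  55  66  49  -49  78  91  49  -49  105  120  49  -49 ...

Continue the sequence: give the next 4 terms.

136, 153, 49, -49

Positions follow the repeating pattern AABB; grouping by letter gives 2 tracks.
Stream A = 36, 45, 55, 66, 78, 91, 105, 120: the triangular numbers T_8, T_9, ….
Stream B = 49, -49, 49, -49, 49, -49, 49, -49: oscillating between 49 and -49.
Term 17 comes from stream A (its 9th entry): 136.
Position 18 → stream A, term 10 = 153.
Position 19 → stream B, term 9 = 49.
Position 20 falls in stream B as its term 10, giving -49.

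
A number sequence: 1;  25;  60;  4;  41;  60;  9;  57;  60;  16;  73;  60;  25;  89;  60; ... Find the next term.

Split by position mod 3: positions 1, 4, 7, … form one track, and each other residue class forms its own.
Subsequence A = 1, 4, 9, 16, 25: the squares 1², 2², 3², ….
Subsequence B = 25, 41, 57, 73, 89: adding 16 each time.
Subsequence C = 60, 60, 60, 60, 60: always 60.
Position 16 falls in subsequence A as its term 6, giving 36.

36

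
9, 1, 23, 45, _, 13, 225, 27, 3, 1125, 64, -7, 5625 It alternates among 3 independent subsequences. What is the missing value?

The terms cycle through 3 interleaved subsequences.
Track A: 9, 45, 225, 1125, 5625. A geometric progression (common ratio 5).
Track B: 1, ?, 27, 64. The cubes 1³, 2³, 3³, ….
Track C: 23, 13, 3, -7. Arithmetic, step −10.
Track B's pattern makes the blank 8.

8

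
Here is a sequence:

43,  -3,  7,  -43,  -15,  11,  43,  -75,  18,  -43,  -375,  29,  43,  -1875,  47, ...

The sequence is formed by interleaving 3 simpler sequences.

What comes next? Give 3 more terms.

Taking every 3rd term gives 3 separate tracks.
Stream A: 43, -43, 43, -43, 43 (oscillating between 43 and -43).
Stream B: -3, -15, -75, -375, -1875 (geometric with ratio 5).
Stream C: 7, 11, 18, 29, 47 (each term equals the sum of the previous two).
Term 16 comes from stream A (its 6th entry): -43.
The 17th slot belongs to stream B; its 6th term is -9375.
Position 18 → stream C, term 6 = 76.

-43, -9375, 76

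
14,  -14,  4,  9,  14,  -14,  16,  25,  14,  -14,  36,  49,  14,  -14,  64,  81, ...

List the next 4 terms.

14, -14, 100, 121

Reading positions in blocks of 4 reveals the pattern AABB — 2 tracks woven together.
Track A: 14, -14, 14, -14, 14, -14, 14, -14. Oscillating between 14 and -14.
Track B: 4, 9, 16, 25, 36, 49, 64, 81. Perfect squares starting at 2².
Position 17 → track A, term 9 = 14.
Position 18 falls in track A as its term 10, giving -14.
Term 19 comes from track B (its 9th entry): 100.
The 20th slot belongs to track B; its 10th term is 121.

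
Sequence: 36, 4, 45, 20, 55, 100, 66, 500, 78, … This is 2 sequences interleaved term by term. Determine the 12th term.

12500

Split by position mod 2 into 2 tracks.
Track A is 36, 45, 55, 66, 78, which is triangular numbers starting at T_8.
Track B is 4, 20, 100, 500, which is a geometric progression (common ratio 5).
Position 12 falls in track B as its term 6, giving 12500.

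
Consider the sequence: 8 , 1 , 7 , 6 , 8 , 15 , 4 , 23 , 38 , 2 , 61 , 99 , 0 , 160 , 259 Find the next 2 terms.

The slot pattern repeats as ABB (period 3), so there are 2 interleaved tracks.
Subsequence A: 8, 6, 4, 2, 0 — arithmetic with common difference −2.
Subsequence B: 1, 7, 8, 15, 23, 38, 61, 99, 160, 259 — Fibonacci-style (each term is the sum of the two before it).
Position 16 → subsequence A, term 6 = -2.
Term 17 comes from subsequence B (its 11th entry): 419.

-2, 419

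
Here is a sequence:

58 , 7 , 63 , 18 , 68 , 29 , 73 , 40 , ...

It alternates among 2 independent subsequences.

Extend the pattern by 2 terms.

The terms cycle through 2 interleaved subsequences.
Track A is 58, 63, 68, 73, which is arithmetic, step +5.
Track B is 7, 18, 29, 40, which is arithmetic with common difference +11.
Term 9 comes from track A (its 5th entry): 78.
Position 10 falls in track B as its term 5, giving 51.

78, 51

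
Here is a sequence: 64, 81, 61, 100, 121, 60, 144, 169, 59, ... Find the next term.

196

Positions follow the repeating pattern AAB; grouping by letter gives 2 tracks.
Stream A: 64, 81, 100, 121, 144, 169 (the squares 8², 9², 10², …).
Stream B: 61, 60, 59 (linear: a_n = 62 − n).
Position 10 falls in stream A as its term 7, giving 196.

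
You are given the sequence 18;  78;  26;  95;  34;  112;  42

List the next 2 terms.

129, 50

Taking every 2nd term gives 2 separate tracks.
Track A: 18, 26, 34, 42 (arithmetic with common difference +8).
Track B: 78, 95, 112 (adding 17 each time).
Position 8 → track B, term 4 = 129.
Position 9 falls in track A as its term 5, giving 50.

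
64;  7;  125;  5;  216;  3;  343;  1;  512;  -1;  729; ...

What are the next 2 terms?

-3, 1000

Taking every 2nd term gives 2 separate tracks.
Stream A: 64, 125, 216, 343, 512, 729 (consecutive cubes n³ from n = 4).
Stream B: 7, 5, 3, 1, -1 (linear: a_n = 9 − 2·n).
The 12th slot belongs to stream B; its 6th term is -3.
Position 13 falls in stream A as its term 7, giving 1000.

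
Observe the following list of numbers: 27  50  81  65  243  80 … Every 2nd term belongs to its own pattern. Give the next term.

729

Split by position mod 2 into 2 tracks.
Stream A: 27, 81, 243 (powers of 3).
Stream B: 50, 65, 80 (arithmetic with common difference +15).
Term 7 comes from stream A (its 4th entry): 729.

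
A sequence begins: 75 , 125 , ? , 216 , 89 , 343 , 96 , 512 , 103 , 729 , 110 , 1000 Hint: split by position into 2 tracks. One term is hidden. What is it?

82

Split by position mod 2 into 2 tracks.
Track A is 75, ?, 89, 96, 103, 110, which is arithmetic, step +7.
Track B is 125, 216, 343, 512, 729, 1000, which is the cubes 5³, 6³, 7³, ….
Filling track A at index 2 by its rule yields 82.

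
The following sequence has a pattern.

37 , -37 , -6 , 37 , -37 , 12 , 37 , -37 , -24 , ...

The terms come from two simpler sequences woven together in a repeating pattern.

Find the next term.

Reading positions in blocks of 3 reveals the pattern AAB — 2 tracks woven together.
Subsequence A is 37, -37, 37, -37, 37, -37, which is oscillating between 37 and -37.
Subsequence B is -6, 12, -24, which is geometric with ratio -2.
Position 10 falls in subsequence A as its term 7, giving 37.

37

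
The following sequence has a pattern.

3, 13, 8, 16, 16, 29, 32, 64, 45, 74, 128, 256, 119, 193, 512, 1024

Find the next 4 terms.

Reading positions in blocks of 4 reveals the pattern AABB — 2 tracks woven together.
Subsequence A: 3, 13, 16, 29, 45, 74, 119, 193 — a Fibonacci-like recurrence a_n = a_{n-1} + a_{n-2}.
Subsequence B: 8, 16, 32, 64, 128, 256, 512, 1024 — powers 2^3, 2^4, 2^5, ….
Term 17 comes from subsequence A (its 9th entry): 312.
The 18th slot belongs to subsequence A; its 10th term is 505.
Position 19 → subsequence B, term 9 = 2048.
Term 20 comes from subsequence B (its 10th entry): 4096.

312, 505, 2048, 4096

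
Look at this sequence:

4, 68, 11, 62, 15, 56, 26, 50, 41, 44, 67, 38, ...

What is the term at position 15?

The terms cycle through 2 interleaved subsequences.
Subsequence A: 4, 11, 15, 26, 41, 67 (Fibonacci-style (each term is the sum of the two before it)).
Subsequence B: 68, 62, 56, 50, 44, 38 (arithmetic, step −6).
The 15th slot belongs to subsequence A; its 8th term is 175.

175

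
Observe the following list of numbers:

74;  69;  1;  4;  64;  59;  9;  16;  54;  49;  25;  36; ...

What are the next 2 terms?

44, 39

Positions follow the repeating pattern AABB; grouping by letter gives 2 tracks.
Track A: 74, 69, 64, 59, 54, 49 (arithmetic, step −5).
Track B: 1, 4, 9, 16, 25, 36 (perfect squares starting at 1²).
Term 13 comes from track A (its 7th entry): 44.
Term 14 comes from track A (its 8th entry): 39.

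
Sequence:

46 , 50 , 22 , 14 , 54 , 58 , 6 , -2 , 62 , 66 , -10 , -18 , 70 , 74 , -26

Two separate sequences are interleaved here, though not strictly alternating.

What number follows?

The slot pattern repeats as AABB (period 4), so there are 2 interleaved tracks.
Track A is 46, 50, 54, 58, 62, 66, 70, 74, which is adding 4 each time.
Track B is 22, 14, 6, -2, -10, -18, -26, which is subtracting 8 each time.
Position 16 falls in track B as its term 8, giving -34.

-34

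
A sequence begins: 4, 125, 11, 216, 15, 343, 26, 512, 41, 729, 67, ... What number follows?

Split by position mod 2 into 2 tracks.
Stream A: 4, 11, 15, 26, 41, 67 — each term equals the sum of the previous two.
Stream B: 125, 216, 343, 512, 729 — the cubes 5³, 6³, 7³, ….
Position 12 falls in stream B as its term 6, giving 1000.

1000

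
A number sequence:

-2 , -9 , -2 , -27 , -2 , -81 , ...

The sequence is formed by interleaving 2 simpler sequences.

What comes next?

The terms cycle through 2 interleaved subsequences.
Track A is -2, -2, -2, which is constant -2.
Track B is -9, -27, -81, which is geometric with ratio 3.
Term 7 comes from track A (its 4th entry): -2.

-2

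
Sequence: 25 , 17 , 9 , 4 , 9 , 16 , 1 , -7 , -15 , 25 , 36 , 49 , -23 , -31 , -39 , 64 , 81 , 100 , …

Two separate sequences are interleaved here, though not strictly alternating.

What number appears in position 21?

-63

Reading positions in blocks of 6 reveals the pattern AAABBB — 2 tracks woven together.
Track A is 25, 17, 9, 1, -7, -15, -23, -31, -39, which is arithmetic with common difference −8.
Track B is 4, 9, 16, 25, 36, 49, 64, 81, 100, which is perfect squares starting at 2².
Position 21 → track A, term 12 = -63.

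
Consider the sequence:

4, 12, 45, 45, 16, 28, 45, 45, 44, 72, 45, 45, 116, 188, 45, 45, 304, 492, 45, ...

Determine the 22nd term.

Reading positions in blocks of 4 reveals the pattern AABB — 2 tracks woven together.
Track A: 4, 12, 16, 28, 44, 72, 116, 188, 304, 492 — each term equals the sum of the previous two.
Track B: 45, 45, 45, 45, 45, 45, 45, 45, 45 — the constant sequence 45.
Position 22 → track A, term 12 = 1288.

1288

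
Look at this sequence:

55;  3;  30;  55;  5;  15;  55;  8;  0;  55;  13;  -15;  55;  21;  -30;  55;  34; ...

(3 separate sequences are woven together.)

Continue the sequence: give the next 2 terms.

Split by position mod 3 into 3 tracks.
Track A: 55, 55, 55, 55, 55, 55 (always 55).
Track B: 3, 5, 8, 13, 21, 34 (each term equals the sum of the previous two).
Track C: 30, 15, 0, -15, -30 (linear: a_n = 45 − 15·n).
Position 18 → track C, term 6 = -45.
The 19th slot belongs to track A; its 7th term is 55.

-45, 55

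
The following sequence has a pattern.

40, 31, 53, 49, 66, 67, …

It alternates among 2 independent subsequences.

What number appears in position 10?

103

The terms cycle through 2 interleaved subsequences.
Stream A = 40, 53, 66: arithmetic with common difference +13.
Stream B = 31, 49, 67: adding 18 each time.
Term 10 comes from stream B (its 5th entry): 103.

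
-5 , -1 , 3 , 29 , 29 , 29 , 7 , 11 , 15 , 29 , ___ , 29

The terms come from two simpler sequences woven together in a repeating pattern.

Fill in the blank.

29

Positions follow the repeating pattern AAABBB; grouping by letter gives 2 tracks.
Stream A is -5, -1, 3, 7, 11, 15, which is arithmetic, step +4.
Stream B is 29, 29, 29, 29, ?, 29, which is always 29.
The gap is stream B's term 5; the rule gives 29.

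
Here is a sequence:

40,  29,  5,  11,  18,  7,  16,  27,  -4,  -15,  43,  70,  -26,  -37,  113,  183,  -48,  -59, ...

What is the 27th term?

2029

The slot pattern repeats as AABB (period 4), so there are 2 interleaved tracks.
Subsequence A: 40, 29, 18, 7, -4, -15, -26, -37, -48, -59. Linear: a_n = 51 − 11·n.
Subsequence B: 5, 11, 16, 27, 43, 70, 113, 183. A Fibonacci-like recurrence a_n = a_{n-1} + a_{n-2}.
Position 27 → subsequence B, term 13 = 2029.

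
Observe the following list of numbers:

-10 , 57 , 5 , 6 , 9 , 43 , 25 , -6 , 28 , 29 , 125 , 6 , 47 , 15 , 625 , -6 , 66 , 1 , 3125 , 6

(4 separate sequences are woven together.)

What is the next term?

Taking every 4th term gives 4 separate tracks.
Track A: -10, 9, 28, 47, 66. Arithmetic with common difference +19.
Track B: 57, 43, 29, 15, 1. Linear: a_n = 71 − 14·n.
Track C: 5, 25, 125, 625, 3125. Powers of 5.
Track D: 6, -6, 6, -6, 6. Oscillating between 6 and -6.
Term 21 comes from track A (its 6th entry): 85.

85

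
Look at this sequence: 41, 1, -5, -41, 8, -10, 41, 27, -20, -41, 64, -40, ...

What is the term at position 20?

Split by position mod 3 into 3 tracks.
Track A is 41, -41, 41, -41, which is oscillating between 41 and -41.
Track B is 1, 8, 27, 64, which is the cubes 1³, 2³, 3³, ….
Track C is -5, -10, -20, -40, which is geometric, ×2 each step.
Position 20 → track B, term 7 = 343.

343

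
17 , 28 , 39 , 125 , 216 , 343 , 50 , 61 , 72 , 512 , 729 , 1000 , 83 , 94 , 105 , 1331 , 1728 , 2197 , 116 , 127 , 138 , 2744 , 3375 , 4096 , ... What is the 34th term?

Reading positions in blocks of 6 reveals the pattern AAABBB — 2 tracks woven together.
Stream A: 17, 28, 39, 50, 61, 72, 83, 94, 105, 116, 127, 138 — adding 11 each time.
Stream B: 125, 216, 343, 512, 729, 1000, 1331, 1728, 2197, 2744, 3375, 4096 — the cubes 5³, 6³, 7³, ….
Position 34 falls in stream B as its term 16, giving 8000.

8000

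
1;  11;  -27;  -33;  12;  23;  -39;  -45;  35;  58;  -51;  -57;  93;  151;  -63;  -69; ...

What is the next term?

244

The slot pattern repeats as AABB (period 4), so there are 2 interleaved tracks.
Subsequence A = 1, 11, 12, 23, 35, 58, 93, 151: a Fibonacci-like recurrence a_n = a_{n-1} + a_{n-2}.
Subsequence B = -27, -33, -39, -45, -51, -57, -63, -69: linear: a_n = -21 − 6·n.
Position 17 → subsequence A, term 9 = 244.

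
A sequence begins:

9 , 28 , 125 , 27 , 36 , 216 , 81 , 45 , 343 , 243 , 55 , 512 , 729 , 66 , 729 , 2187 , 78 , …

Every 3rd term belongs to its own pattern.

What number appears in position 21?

The terms cycle through 3 interleaved subsequences.
Subsequence A is 9, 27, 81, 243, 729, 2187, which is successive powers of 3.
Subsequence B is 28, 36, 45, 55, 66, 78, which is triangular numbers starting at T_7.
Subsequence C is 125, 216, 343, 512, 729, which is consecutive cubes n³ from n = 5.
The 21st slot belongs to subsequence C; its 7th term is 1331.

1331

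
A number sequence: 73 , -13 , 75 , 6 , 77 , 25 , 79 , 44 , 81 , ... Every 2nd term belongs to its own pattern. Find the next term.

Odd-indexed and even-indexed terms follow separate rules.
Track A: 73, 75, 77, 79, 81 (adding 2 each time).
Track B: -13, 6, 25, 44 (linear: a_n = -32 + 19·n).
Position 10 → track B, term 5 = 63.

63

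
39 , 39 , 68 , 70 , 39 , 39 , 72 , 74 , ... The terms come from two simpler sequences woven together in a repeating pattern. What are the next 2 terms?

39, 39

Reading positions in blocks of 4 reveals the pattern AABB — 2 tracks woven together.
Track A: 39, 39, 39, 39 (the constant sequence 39).
Track B: 68, 70, 72, 74 (linear: a_n = 66 + 2·n).
Term 9 comes from track A (its 5th entry): 39.
Term 10 comes from track A (its 6th entry): 39.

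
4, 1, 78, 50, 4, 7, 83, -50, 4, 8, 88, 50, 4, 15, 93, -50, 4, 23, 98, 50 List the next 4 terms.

4, 38, 103, -50

The terms cycle through 4 interleaved subsequences.
Track A: 4, 4, 4, 4, 4 (the constant sequence 4).
Track B: 1, 7, 8, 15, 23 (a Fibonacci-like recurrence a_n = a_{n-1} + a_{n-2}).
Track C: 78, 83, 88, 93, 98 (arithmetic, step +5).
Track D: 50, -50, 50, -50, 50 (the oscillation 50·(−1)^(n+1)).
Position 21 falls in track A as its term 6, giving 4.
Position 22 → track B, term 6 = 38.
Position 23 falls in track C as its term 6, giving 103.
Position 24 → track D, term 6 = -50.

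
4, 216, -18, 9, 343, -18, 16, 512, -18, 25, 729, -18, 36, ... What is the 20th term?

Read the sequence 3 terms at a time; column i is its own pattern.
Subsequence A is 4, 9, 16, 25, 36, which is consecutive squares n² from n = 2.
Subsequence B is 216, 343, 512, 729, which is perfect cubes starting at 6³.
Subsequence C is -18, -18, -18, -18, which is always -18.
Term 20 comes from subsequence B (its 7th entry): 1728.

1728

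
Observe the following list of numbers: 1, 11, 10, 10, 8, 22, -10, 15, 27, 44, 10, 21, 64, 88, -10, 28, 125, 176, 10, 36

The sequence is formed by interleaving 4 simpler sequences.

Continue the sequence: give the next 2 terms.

216, 352

Read the sequence 4 terms at a time; column i is its own pattern.
Stream A: 1, 8, 27, 64, 125. Consecutive cubes n³ from n = 1.
Stream B: 11, 22, 44, 88, 176. A geometric progression (common ratio 2).
Stream C: 10, -10, 10, -10, 10. Alternating ±10.
Stream D: 10, 15, 21, 28, 36. Triangular numbers starting at T_4.
Position 21 → stream A, term 6 = 216.
Term 22 comes from stream B (its 6th entry): 352.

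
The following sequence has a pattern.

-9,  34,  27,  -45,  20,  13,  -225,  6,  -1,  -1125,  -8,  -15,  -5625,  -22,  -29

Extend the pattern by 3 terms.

Reading positions in blocks of 3 reveals the pattern ABB — 2 tracks woven together.
Subsequence A: -9, -45, -225, -1125, -5625. Geometric, ×5 each step.
Subsequence B: 34, 27, 20, 13, 6, -1, -8, -15, -22, -29. Linear: a_n = 41 − 7·n.
Term 16 comes from subsequence A (its 6th entry): -28125.
Position 17 → subsequence B, term 11 = -36.
Position 18 falls in subsequence B as its term 12, giving -43.

-28125, -36, -43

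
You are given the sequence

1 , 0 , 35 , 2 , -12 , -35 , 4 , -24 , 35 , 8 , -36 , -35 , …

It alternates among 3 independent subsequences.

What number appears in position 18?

Split by position mod 3: positions 1, 4, 7, … form one track, and each other residue class forms its own.
Subsequence A: 1, 2, 4, 8 — powers 2^0, 2^1, 2^2, ….
Subsequence B: 0, -12, -24, -36 — linear: a_n = 12 − 12·n.
Subsequence C: 35, -35, 35, -35 — oscillating between 35 and -35.
Position 18 falls in subsequence C as its term 6, giving -35.

-35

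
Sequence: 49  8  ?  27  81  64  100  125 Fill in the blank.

64

Split by position mod 2 into 2 tracks.
Track A: 49, ?, 81, 100 (the squares 7², 8², 9², …).
Track B: 8, 27, 64, 125 (consecutive cubes n³ from n = 2).
Track A's pattern makes the blank 64.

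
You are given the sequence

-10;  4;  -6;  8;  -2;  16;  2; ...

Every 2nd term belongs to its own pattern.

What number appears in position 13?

14

Positions 1, 3, 5, … form one subsequence and positions 2, 4, 6, … form another.
Subsequence A is -10, -6, -2, 2, which is adding 4 each time.
Subsequence B is 4, 8, 16, which is powers of 2.
Position 13 → subsequence A, term 7 = 14.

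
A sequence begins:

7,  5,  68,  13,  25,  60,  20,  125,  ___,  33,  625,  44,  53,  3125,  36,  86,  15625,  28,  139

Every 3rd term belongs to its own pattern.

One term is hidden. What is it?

Read the sequence 3 terms at a time; column i is its own pattern.
Subsequence A: 7, 13, 20, 33, 53, 86, 139 (a Fibonacci-like recurrence a_n = a_{n-1} + a_{n-2}).
Subsequence B: 5, 25, 125, 625, 3125, 15625 (a geometric progression (common ratio 5)).
Subsequence C: 68, 60, ?, 44, 36, 28 (subtracting 8 each time).
Subsequence C's pattern makes the blank 52.

52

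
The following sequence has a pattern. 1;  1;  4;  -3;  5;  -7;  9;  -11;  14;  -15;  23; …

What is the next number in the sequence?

Taking every 2nd term gives 2 separate tracks.
Track A is 1, 4, 5, 9, 14, 23, which is each term equals the sum of the previous two.
Track B is 1, -3, -7, -11, -15, which is arithmetic, step −4.
The 12th slot belongs to track B; its 6th term is -19.

-19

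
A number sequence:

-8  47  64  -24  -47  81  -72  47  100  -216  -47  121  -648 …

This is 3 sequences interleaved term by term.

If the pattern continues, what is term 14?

47

The terms cycle through 3 interleaved subsequences.
Track A: -8, -24, -72, -216, -648 (a geometric progression (common ratio 3)).
Track B: 47, -47, 47, -47 (the oscillation 47·(−1)^(n+1)).
Track C: 64, 81, 100, 121 (perfect squares starting at 8²).
Position 14 → track B, term 5 = 47.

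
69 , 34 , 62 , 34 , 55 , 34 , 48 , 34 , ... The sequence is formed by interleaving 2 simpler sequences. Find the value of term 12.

Taking every 2nd term gives 2 separate tracks.
Subsequence A: 69, 62, 55, 48 (subtracting 7 each time).
Subsequence B: 34, 34, 34, 34 (the constant sequence 34).
Position 12 falls in subsequence B as its term 6, giving 34.

34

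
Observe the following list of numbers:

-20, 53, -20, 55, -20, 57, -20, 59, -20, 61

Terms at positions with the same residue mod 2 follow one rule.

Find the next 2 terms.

-20, 63

Taking every 2nd term gives 2 separate tracks.
Track A = -20, -20, -20, -20, -20: always -20.
Track B = 53, 55, 57, 59, 61: adding 2 each time.
Position 11 → track A, term 6 = -20.
Term 12 comes from track B (its 6th entry): 63.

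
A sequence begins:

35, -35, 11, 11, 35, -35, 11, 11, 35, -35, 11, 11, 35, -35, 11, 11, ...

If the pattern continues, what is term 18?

-35

The slot pattern repeats as AABB (period 4), so there are 2 interleaved tracks.
Subsequence A: 35, -35, 35, -35, 35, -35, 35, -35. Alternating ±35.
Subsequence B: 11, 11, 11, 11, 11, 11, 11, 11. Always 11.
Term 18 comes from subsequence A (its 10th entry): -35.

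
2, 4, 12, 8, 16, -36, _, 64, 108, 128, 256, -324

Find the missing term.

32

The slot pattern repeats as AAB (period 3), so there are 2 interleaved tracks.
Subsequence A = 2, 4, 8, 16, ?, 64, 128, 256: powers of 2.
Subsequence B = 12, -36, 108, -324: geometric, ×-3 each step.
The gap is subsequence A's term 5; the rule gives 32.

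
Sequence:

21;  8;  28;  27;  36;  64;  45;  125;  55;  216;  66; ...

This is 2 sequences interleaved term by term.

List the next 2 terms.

The terms cycle through 2 interleaved subsequences.
Stream A: 21, 28, 36, 45, 55, 66 — triangular numbers starting at T_6.
Stream B: 8, 27, 64, 125, 216 — consecutive cubes n³ from n = 2.
Position 12 → stream B, term 6 = 343.
Position 13 → stream A, term 7 = 78.

343, 78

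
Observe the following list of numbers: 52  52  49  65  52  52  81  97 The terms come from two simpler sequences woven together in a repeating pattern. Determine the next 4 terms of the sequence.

The slot pattern repeats as AABB (period 4), so there are 2 interleaved tracks.
Subsequence A: 52, 52, 52, 52 (always 52).
Subsequence B: 49, 65, 81, 97 (adding 16 each time).
Position 9 falls in subsequence A as its term 5, giving 52.
Position 10 falls in subsequence A as its term 6, giving 52.
Position 11 falls in subsequence B as its term 5, giving 113.
The 12th slot belongs to subsequence B; its 6th term is 129.

52, 52, 113, 129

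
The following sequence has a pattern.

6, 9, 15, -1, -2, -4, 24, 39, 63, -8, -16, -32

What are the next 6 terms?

Positions follow the repeating pattern AAABBB; grouping by letter gives 2 tracks.
Stream A: 6, 9, 15, 24, 39, 63 (a Fibonacci-like recurrence a_n = a_{n-1} + a_{n-2}).
Stream B: -1, -2, -4, -8, -16, -32 (geometric, ×2 each step).
Position 13 falls in stream A as its term 7, giving 102.
Term 14 comes from stream A (its 8th entry): 165.
Position 15 → stream A, term 9 = 267.
Term 16 comes from stream B (its 7th entry): -64.
The 17th slot belongs to stream B; its 8th term is -128.
Position 18 falls in stream B as its term 9, giving -256.

102, 165, 267, -64, -128, -256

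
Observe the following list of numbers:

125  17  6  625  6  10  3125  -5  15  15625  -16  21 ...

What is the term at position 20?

Split by position mod 3: positions 1, 4, 7, … form one track, and each other residue class forms its own.
Track A: 125, 625, 3125, 15625 — powers 5^3, 5^4, 5^5, ….
Track B: 17, 6, -5, -16 — arithmetic, step −11.
Track C: 6, 10, 15, 21 — triangular numbers starting at T_3.
Term 20 comes from track B (its 7th entry): -49.

-49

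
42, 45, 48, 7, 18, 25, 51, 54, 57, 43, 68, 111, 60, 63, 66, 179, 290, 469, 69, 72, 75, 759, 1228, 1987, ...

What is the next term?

Positions follow the repeating pattern AAABBB; grouping by letter gives 2 tracks.
Track A = 42, 45, 48, 51, 54, 57, 60, 63, 66, 69, 72, 75: arithmetic with common difference +3.
Track B = 7, 18, 25, 43, 68, 111, 179, 290, 469, 759, 1228, 1987: each term equals the sum of the previous two.
The 25th slot belongs to track A; its 13th term is 78.

78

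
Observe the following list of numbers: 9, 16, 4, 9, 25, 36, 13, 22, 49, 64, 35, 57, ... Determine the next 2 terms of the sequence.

81, 100

The slot pattern repeats as AABB (period 4), so there are 2 interleaved tracks.
Track A = 9, 16, 25, 36, 49, 64: perfect squares starting at 3².
Track B = 4, 9, 13, 22, 35, 57: Fibonacci-style (each term is the sum of the two before it).
Term 13 comes from track A (its 7th entry): 81.
The 14th slot belongs to track A; its 8th term is 100.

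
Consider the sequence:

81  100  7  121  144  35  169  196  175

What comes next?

225

The slot pattern repeats as AAB (period 3), so there are 2 interleaved tracks.
Track A: 81, 100, 121, 144, 169, 196 (the squares 9², 10², 11², …).
Track B: 7, 35, 175 (geometric, ×5 each step).
The 10th slot belongs to track A; its 7th term is 225.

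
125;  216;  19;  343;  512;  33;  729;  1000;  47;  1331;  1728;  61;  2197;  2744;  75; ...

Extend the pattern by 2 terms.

3375, 4096

Positions follow the repeating pattern AAB; grouping by letter gives 2 tracks.
Track A = 125, 216, 343, 512, 729, 1000, 1331, 1728, 2197, 2744: perfect cubes starting at 5³.
Track B = 19, 33, 47, 61, 75: arithmetic, step +14.
The 16th slot belongs to track A; its 11th term is 3375.
Position 17 falls in track A as its term 12, giving 4096.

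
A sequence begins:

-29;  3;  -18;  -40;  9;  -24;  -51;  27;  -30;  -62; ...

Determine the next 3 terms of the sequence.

81, -36, -73

Taking every 3rd term gives 3 separate tracks.
Subsequence A: -29, -40, -51, -62 — linear: a_n = -18 − 11·n.
Subsequence B: 3, 9, 27 — a geometric progression (common ratio 3).
Subsequence C: -18, -24, -30 — arithmetic with common difference −6.
Position 11 → subsequence B, term 4 = 81.
Term 12 comes from subsequence C (its 4th entry): -36.
Term 13 comes from subsequence A (its 5th entry): -73.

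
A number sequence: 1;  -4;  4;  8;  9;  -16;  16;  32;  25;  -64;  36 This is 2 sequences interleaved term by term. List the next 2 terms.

128, 49

Split by position mod 2 into 2 tracks.
Track A: 1, 4, 9, 16, 25, 36 — perfect squares starting at 1².
Track B: -4, 8, -16, 32, -64 — geometric with ratio -2.
The 12th slot belongs to track B; its 6th term is 128.
Term 13 comes from track A (its 7th entry): 49.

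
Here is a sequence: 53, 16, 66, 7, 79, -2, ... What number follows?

92

The terms cycle through 2 interleaved subsequences.
Stream A: 53, 66, 79 (adding 13 each time).
Stream B: 16, 7, -2 (subtracting 9 each time).
Position 7 falls in stream A as its term 4, giving 92.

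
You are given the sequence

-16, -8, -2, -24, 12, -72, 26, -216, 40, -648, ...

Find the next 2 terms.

Odd-indexed and even-indexed terms follow separate rules.
Stream A is -16, -2, 12, 26, 40, which is arithmetic, step +14.
Stream B is -8, -24, -72, -216, -648, which is geometric, ×3 each step.
Term 11 comes from stream A (its 6th entry): 54.
The 12th slot belongs to stream B; its 6th term is -1944.

54, -1944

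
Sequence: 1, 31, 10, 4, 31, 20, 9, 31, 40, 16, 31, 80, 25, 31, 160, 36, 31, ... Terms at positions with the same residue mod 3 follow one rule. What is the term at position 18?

320

The terms cycle through 3 interleaved subsequences.
Track A = 1, 4, 9, 16, 25, 36: consecutive squares n² from n = 1.
Track B = 31, 31, 31, 31, 31, 31: the constant sequence 31.
Track C = 10, 20, 40, 80, 160: geometric, ×2 each step.
Term 18 comes from track C (its 6th entry): 320.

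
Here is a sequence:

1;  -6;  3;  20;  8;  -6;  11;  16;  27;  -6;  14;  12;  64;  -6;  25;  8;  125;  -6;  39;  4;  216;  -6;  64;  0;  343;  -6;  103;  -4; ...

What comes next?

Read the sequence 4 terms at a time; column i is its own pattern.
Track A: 1, 8, 27, 64, 125, 216, 343 (the cubes 1³, 2³, 3³, …).
Track B: -6, -6, -6, -6, -6, -6, -6 (constant -6).
Track C: 3, 11, 14, 25, 39, 64, 103 (each term equals the sum of the previous two).
Track D: 20, 16, 12, 8, 4, 0, -4 (arithmetic with common difference −4).
Position 29 → track A, term 8 = 512.

512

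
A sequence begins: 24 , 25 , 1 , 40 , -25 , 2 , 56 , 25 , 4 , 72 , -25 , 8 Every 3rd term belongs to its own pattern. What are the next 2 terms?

88, 25

The terms cycle through 3 interleaved subsequences.
Stream A: 24, 40, 56, 72. Arithmetic with common difference +16.
Stream B: 25, -25, 25, -25. Oscillating between 25 and -25.
Stream C: 1, 2, 4, 8. Successive powers of 2.
Position 13 falls in stream A as its term 5, giving 88.
Position 14 falls in stream B as its term 5, giving 25.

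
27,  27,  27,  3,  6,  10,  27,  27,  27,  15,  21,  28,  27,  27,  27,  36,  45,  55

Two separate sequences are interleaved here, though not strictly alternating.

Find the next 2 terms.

Reading positions in blocks of 6 reveals the pattern AAABBB — 2 tracks woven together.
Track A = 27, 27, 27, 27, 27, 27, 27, 27, 27: always 27.
Track B = 3, 6, 10, 15, 21, 28, 36, 45, 55: the triangular numbers T_2, T_3, ….
The 19th slot belongs to track A; its 10th term is 27.
Position 20 → track A, term 11 = 27.

27, 27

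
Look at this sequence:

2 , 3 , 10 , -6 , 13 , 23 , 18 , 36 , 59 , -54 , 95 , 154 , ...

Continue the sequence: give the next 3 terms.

The slot pattern repeats as ABB (period 3), so there are 2 interleaved tracks.
Stream A is 2, -6, 18, -54, which is geometric, ×-3 each step.
Stream B is 3, 10, 13, 23, 36, 59, 95, 154, which is a Fibonacci-like recurrence a_n = a_{n-1} + a_{n-2}.
Term 13 comes from stream A (its 5th entry): 162.
Position 14 falls in stream B as its term 9, giving 249.
Position 15 falls in stream B as its term 10, giving 403.

162, 249, 403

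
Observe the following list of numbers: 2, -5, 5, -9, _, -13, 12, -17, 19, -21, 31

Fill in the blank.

7

The terms cycle through 2 interleaved subsequences.
Track A: 2, 5, ?, 12, 19, 31. Each term equals the sum of the previous two.
Track B: -5, -9, -13, -17, -21. Arithmetic with common difference −4.
Filling track A at index 3 by its rule yields 7.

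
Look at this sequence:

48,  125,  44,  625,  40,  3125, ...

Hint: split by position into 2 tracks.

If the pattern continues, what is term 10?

78125

Split by position mod 2 into 2 tracks.
Track A: 48, 44, 40 (subtracting 4 each time).
Track B: 125, 625, 3125 (successive powers of 5).
Position 10 → track B, term 5 = 78125.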